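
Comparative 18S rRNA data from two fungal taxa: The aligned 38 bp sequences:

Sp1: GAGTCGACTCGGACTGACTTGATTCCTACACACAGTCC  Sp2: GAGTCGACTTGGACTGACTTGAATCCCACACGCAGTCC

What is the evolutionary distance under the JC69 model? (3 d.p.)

0.113

The sequences differ at 4 of 38 sites (10, 23, 27, 32), so p = 4/38 ≈ 0.105263.
d = −(3/4) ln(1 − 4p/3) = −0.75 ln(1 − 0.140351) = −0.75 ln(0.859649)
  = −0.75 × (-0.151231) = 0.113423 substitutions/site.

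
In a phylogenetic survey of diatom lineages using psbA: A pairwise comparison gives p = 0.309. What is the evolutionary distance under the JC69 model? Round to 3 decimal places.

0.398

d = −(3/4) ln(1 − 4p/3) = −0.75 ln(1 − 0.412) = −0.75 ln(0.588)
  = −0.75 × (-0.531028) = 0.398271 substitutions/site.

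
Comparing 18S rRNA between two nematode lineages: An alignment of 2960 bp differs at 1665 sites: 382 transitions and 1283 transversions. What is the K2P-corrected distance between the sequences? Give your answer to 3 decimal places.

1.092

P = 382/2960 ≈ 0.129054 and Q = 1283/2960 ≈ 0.433446.
Under the Kimura two-parameter model, d = −½ ln(1 − 2P − Q) − ¼ ln(1 − 2Q).
1 − 2P − Q = 0.308446, giving −½ ln(0.308446) = 0.588104.
1 − 2Q = 0.133108, giving −¼ ln(0.133108) = 0.504149.
d = 0.588104 + 0.504149 = 1.092253.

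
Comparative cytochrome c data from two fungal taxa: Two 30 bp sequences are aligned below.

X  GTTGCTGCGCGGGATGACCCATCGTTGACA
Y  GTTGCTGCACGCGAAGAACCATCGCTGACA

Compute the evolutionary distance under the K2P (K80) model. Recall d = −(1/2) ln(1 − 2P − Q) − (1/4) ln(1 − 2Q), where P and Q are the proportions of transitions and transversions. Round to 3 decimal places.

Of 30 sites, 2 differences are transitions and 3 are transversions, so P = 2/30 ≈ 0.066667 and Q = 3/30 = 0.1.
Under the Kimura two-parameter model, d = −½ ln(1 − 2P − Q) − ¼ ln(1 − 2Q).
1 − 2P − Q = 0.766666, giving −½ ln(0.766666) = 0.132852.
1 − 2Q = 0.8, giving −¼ ln(0.8) = 0.055786.
d = 0.132852 + 0.055786 = 0.188638.

0.189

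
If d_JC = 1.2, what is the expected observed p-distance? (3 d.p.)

p = (3/4)(1 − e^(−4d/3)) = 0.75 × (1 − e^(-1.6)) = 0.75 × (1 − 0.201897) = 0.598577.

0.599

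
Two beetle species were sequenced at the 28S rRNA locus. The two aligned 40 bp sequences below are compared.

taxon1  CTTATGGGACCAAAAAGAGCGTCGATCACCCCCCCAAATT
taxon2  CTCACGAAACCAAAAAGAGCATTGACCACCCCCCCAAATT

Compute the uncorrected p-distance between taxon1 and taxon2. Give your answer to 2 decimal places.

The sequences differ at 7 of 40 positions (sites 3, 5, 7, 8, 21, 23, 26).
p = 7/40 = 0.175 ≈ 0.18 (to 2 d.p.).

0.18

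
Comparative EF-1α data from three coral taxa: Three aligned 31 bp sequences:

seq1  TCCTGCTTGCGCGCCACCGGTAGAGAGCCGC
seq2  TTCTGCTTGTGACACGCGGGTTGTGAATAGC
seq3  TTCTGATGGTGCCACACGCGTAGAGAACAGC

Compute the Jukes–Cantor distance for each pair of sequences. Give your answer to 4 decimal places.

seq1–seq2: 12/31 sites differ → p ≈ 0.387097, d = −0.75 ln(1 − 0.516129) = 0.544453 ≈ 0.5445.
seq1–seq3: 10/31 sites differ → p ≈ 0.322581, d = −0.75 ln(1 − 0.430108) = 0.421731 ≈ 0.4217.
seq2–seq3: 8/31 sites differ → p ≈ 0.258065, d = −0.75 ln(1 − 0.344087) = 0.316295 ≈ 0.3163.

d(seq1,seq2) = 0.5445, d(seq1,seq3) = 0.4217, d(seq2,seq3) = 0.3163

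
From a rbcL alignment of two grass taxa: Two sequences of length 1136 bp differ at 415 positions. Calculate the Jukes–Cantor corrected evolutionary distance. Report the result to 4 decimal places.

0.5007

p = 415/1136 ≈ 0.365317.
d = −(3/4) ln(1 − 4p/3) = −0.75 ln(1 − 0.487089) = −0.75 ln(0.512911)
  = −0.75 × (-0.667653) = 0.500740 substitutions/site.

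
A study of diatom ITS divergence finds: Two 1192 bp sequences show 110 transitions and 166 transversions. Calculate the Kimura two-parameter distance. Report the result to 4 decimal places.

P = 110/1192 ≈ 0.092282 and Q = 166/1192 ≈ 0.139262.
Under the Kimura two-parameter model, d = −½ ln(1 − 2P − Q) − ¼ ln(1 − 2Q).
1 − 2P − Q = 0.676174, giving −½ ln(0.676174) = 0.195652.
1 − 2Q = 0.721476, giving −¼ ln(0.721476) = 0.081614.
d = 0.195652 + 0.081614 = 0.277266.

0.2773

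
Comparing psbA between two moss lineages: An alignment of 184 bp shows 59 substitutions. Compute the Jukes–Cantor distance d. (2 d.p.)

p = 59/184 ≈ 0.320652.
d = −(3/4) ln(1 − 4p/3) = −0.75 ln(1 − 0.427536) = −0.75 ln(0.572464)
  = −0.75 × (-0.557805) = 0.418354 substitutions/site.

0.42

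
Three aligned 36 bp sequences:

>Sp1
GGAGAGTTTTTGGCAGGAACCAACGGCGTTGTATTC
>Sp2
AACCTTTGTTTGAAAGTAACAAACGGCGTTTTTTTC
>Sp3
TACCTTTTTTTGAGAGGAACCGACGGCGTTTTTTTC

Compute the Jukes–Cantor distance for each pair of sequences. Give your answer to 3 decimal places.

d(Sp1,Sp2) = 0.493, d(Sp1,Sp3) = 0.392, d(Sp2,Sp3) = 0.188

Sp1–Sp2: 13/36 sites differ → p ≈ 0.361111, d = −0.75 ln(1 − 0.481481) = 0.492584 ≈ 0.493.
Sp1–Sp3: 11/36 sites differ → p ≈ 0.305556, d = −0.75 ln(1 − 0.407408) = 0.392437 ≈ 0.392.
Sp2–Sp3: 6/36 sites differ → p ≈ 0.166667, d = −0.75 ln(1 − 0.222223) = 0.188487 ≈ 0.188.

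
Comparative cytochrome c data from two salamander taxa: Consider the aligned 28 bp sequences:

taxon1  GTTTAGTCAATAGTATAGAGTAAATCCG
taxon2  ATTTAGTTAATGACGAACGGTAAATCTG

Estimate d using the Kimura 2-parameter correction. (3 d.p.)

0.553

Of 28 sites, 8 differences are transitions and 2 are transversions, so P = 8/28 ≈ 0.285714 and Q = 2/28 ≈ 0.071429.
Under the Kimura two-parameter model, d = −½ ln(1 − 2P − Q) − ¼ ln(1 − 2Q).
1 − 2P − Q = 0.357143, giving −½ ln(0.357143) = 0.514810.
1 − 2Q = 0.857142, giving −¼ ln(0.857142) = 0.038538.
d = 0.514810 + 0.038538 = 0.553348.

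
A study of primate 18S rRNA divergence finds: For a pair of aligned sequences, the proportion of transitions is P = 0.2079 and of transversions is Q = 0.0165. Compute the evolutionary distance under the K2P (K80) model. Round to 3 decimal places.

0.291

Under the Kimura two-parameter model, d = −½ ln(1 − 2P − Q) − ¼ ln(1 − 2Q).
1 − 2P − Q = 0.5677, giving −½ ln(0.5677) = 0.283081.
1 − 2Q = 0.967, giving −¼ ln(0.967) = 0.008389.
d = 0.283081 + 0.008389 = 0.291470.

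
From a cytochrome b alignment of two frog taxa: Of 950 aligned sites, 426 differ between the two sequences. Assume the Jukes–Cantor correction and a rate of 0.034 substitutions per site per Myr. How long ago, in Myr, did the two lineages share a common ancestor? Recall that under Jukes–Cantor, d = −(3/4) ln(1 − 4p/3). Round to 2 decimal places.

p = 426/950 ≈ 0.448421.
d = −(3/4) ln(1 − 4p/3) = −0.75 ln(1 − 0.597895) = −0.75 ln(0.402105)
  = −0.75 × (-0.911042) = 0.683282 substitutions/site.
Under a molecular clock d = 2μt, so t = d/(2μ) = 0.683282 / (2 × 0.034) = 10.05 Myr.

10.05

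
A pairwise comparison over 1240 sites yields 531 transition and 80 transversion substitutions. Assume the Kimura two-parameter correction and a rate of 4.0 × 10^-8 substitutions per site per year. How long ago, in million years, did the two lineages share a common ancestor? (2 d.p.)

P = 531/1240 ≈ 0.428226 and Q = 80/1240 ≈ 0.064516.
Under the Kimura two-parameter model, d = −½ ln(1 − 2P − Q) − ¼ ln(1 − 2Q).
1 − 2P − Q = 0.079032, giving −½ ln(0.079032) = 1.268951.
1 − 2Q = 0.870968, giving −¼ ln(0.870968) = 0.034538.
d = 1.268951 + 0.034538 = 1.303489.
Under a molecular clock d = 2μt, so t = d/(2μ) = 1.303489 / (2 × 4.0 × 10^-8) = 16.29 million years.

16.29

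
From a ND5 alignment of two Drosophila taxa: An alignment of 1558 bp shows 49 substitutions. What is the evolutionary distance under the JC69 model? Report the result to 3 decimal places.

p = 49/1558 ≈ 0.031451.
d = −(3/4) ln(1 − 4p/3) = −0.75 ln(1 − 0.041935) = −0.75 ln(0.958065)
  = −0.75 × (-0.042840) = 0.032130 substitutions/site.

0.032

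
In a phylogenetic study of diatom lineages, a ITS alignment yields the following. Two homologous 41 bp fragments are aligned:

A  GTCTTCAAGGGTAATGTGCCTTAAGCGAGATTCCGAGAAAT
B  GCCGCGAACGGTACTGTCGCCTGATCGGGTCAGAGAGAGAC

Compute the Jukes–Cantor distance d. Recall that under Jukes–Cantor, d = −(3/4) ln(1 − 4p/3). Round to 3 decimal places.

0.722

The sequences differ at 19 of 41 sites, so p = 19/41 ≈ 0.463415.
d = −(3/4) ln(1 − 4p/3) = −0.75 ln(1 − 0.617887) = −0.75 ln(0.382113)
  = −0.75 × (-0.962039) = 0.721529 substitutions/site.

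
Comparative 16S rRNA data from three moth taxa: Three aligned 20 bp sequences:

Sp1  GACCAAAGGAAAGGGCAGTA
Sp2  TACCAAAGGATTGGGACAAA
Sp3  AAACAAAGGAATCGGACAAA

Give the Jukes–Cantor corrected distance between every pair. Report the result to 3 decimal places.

Sp1–Sp2: 7/20 sites differ → p = 0.35, d = −0.75 ln(1 − 0.466667) = 0.471457 ≈ 0.471.
Sp1–Sp3: 8/20 sites differ → p = 0.4, d = −0.75 ln(1 − 0.533333) = 0.571605 ≈ 0.572.
Sp2–Sp3: 4/20 sites differ → p = 0.2, d = −0.75 ln(1 − 0.266667) = 0.232617 ≈ 0.233.

d(Sp1,Sp2) = 0.471, d(Sp1,Sp3) = 0.572, d(Sp2,Sp3) = 0.233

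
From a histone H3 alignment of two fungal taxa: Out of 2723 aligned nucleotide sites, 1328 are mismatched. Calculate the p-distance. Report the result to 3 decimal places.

0.488

p = 1328/2723 = 0.487697… ≈ 0.488 (to 3 d.p.).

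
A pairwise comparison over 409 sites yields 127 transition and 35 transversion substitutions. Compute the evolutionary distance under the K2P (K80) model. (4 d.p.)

0.6600

P = 127/409 ≈ 0.310513 and Q = 35/409 ≈ 0.085575.
Under the Kimura two-parameter model, d = −½ ln(1 − 2P − Q) − ¼ ln(1 − 2Q).
1 − 2P − Q = 0.293399, giving −½ ln(0.293399) = 0.613111.
1 − 2Q = 0.82885, giving −¼ ln(0.82885) = 0.046929.
d = 0.613111 + 0.046929 = 0.660040.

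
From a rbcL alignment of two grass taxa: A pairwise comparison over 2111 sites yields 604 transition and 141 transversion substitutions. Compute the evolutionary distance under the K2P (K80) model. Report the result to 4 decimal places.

P = 604/2111 ≈ 0.28612 and Q = 141/2111 ≈ 0.066793.
Under the Kimura two-parameter model, d = −½ ln(1 − 2P − Q) − ¼ ln(1 − 2Q).
1 − 2P − Q = 0.360967, giving −½ ln(0.360967) = 0.509484.
1 − 2Q = 0.866414, giving −¼ ln(0.866414) = 0.035848.
d = 0.509484 + 0.035848 = 0.545332.

0.5453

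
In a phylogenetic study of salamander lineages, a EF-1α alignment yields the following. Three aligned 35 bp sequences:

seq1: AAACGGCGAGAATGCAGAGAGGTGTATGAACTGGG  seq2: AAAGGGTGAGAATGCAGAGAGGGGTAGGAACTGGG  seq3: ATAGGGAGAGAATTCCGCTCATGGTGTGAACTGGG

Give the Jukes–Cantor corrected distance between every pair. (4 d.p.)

d(seq1,seq2) = 0.1240, d(seq1,seq3) = 0.4582, d(seq2,seq3) = 0.4073

seq1–seq2: 4/35 sites differ → p ≈ 0.114286, d = −0.75 ln(1 − 0.152381) = 0.123993 ≈ 0.1240.
seq1–seq3: 12/35 sites differ → p ≈ 0.342857, d = −0.75 ln(1 − 0.457143) = 0.458182 ≈ 0.4582.
seq2–seq3: 11/35 sites differ → p ≈ 0.314286, d = −0.75 ln(1 − 0.419048) = 0.407315 ≈ 0.4073.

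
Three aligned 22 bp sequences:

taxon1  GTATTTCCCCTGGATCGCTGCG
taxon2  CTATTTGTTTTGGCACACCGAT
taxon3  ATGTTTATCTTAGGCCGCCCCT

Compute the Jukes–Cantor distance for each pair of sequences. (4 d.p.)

taxon1–taxon2: 11/22 sites differ → p = 0.5, d = −0.75 ln(1 − 0.666667) = 0.823960 ≈ 0.8240.
taxon1–taxon3: 11/22 sites differ → p = 0.5, d = −0.75 ln(1 − 0.666667) = 0.823960 ≈ 0.8240.
taxon2–taxon3: 10/22 sites differ → p ≈ 0.454545, d = −0.75 ln(1 − 0.60606) = 0.698667 ≈ 0.6987.

d(taxon1,taxon2) = 0.8240, d(taxon1,taxon3) = 0.8240, d(taxon2,taxon3) = 0.6987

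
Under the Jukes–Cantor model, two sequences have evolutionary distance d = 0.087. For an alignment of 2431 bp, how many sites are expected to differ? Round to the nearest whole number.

200

Invert JC69: p = (3/4)(1 − e^(−4d/3)) = 0.75 × (1 − e^(-0.116)) = 0.75 × (1 − 0.890475) = 0.082144.
Expected differing sites = pL ≈ 0.082144 × 2431 = 199.692064 ≈ 200.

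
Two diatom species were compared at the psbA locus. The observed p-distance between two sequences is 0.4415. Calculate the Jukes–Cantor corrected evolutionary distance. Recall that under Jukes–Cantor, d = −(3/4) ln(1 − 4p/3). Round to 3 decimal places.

0.666

d = −(3/4) ln(1 − 4p/3) = −0.75 ln(1 − 0.588667) = −0.75 ln(0.411333)
  = −0.75 × (-0.888352) = 0.666264 substitutions/site.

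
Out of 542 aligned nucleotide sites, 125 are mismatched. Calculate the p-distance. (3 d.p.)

p = 125/542 = 0.230627… ≈ 0.231 (to 3 d.p.).

0.231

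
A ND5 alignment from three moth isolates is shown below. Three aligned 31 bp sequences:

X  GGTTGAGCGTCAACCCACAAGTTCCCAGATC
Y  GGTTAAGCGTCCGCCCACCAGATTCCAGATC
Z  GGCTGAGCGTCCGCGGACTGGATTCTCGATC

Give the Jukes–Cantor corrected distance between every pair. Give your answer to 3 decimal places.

X–Y: 6/31 sites differ → p ≈ 0.193548, d = −0.75 ln(1 − 0.258064) = 0.223869 ≈ 0.224.
X–Z: 11/31 sites differ → p ≈ 0.354839, d = −0.75 ln(1 − 0.473119) = 0.480585 ≈ 0.481.
Y–Z: 8/31 sites differ → p ≈ 0.258065, d = −0.75 ln(1 − 0.344087) = 0.316295 ≈ 0.316.

d(X,Y) = 0.224, d(X,Z) = 0.481, d(Y,Z) = 0.316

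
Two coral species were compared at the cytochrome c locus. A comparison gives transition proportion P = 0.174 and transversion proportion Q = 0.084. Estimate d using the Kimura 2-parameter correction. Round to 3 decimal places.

0.329

Under the Kimura two-parameter model, d = −½ ln(1 − 2P − Q) − ¼ ln(1 − 2Q).
1 − 2P − Q = 0.568, giving −½ ln(0.568) = 0.282817.
1 − 2Q = 0.832, giving −¼ ln(0.832) = 0.045981.
d = 0.282817 + 0.045981 = 0.328798.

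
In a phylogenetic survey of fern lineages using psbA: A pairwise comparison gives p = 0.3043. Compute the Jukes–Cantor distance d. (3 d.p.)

d = −(3/4) ln(1 − 4p/3) = −0.75 ln(1 − 0.405733) = −0.75 ln(0.594267)
  = −0.75 × (-0.520427) = 0.390320 substitutions/site.

0.390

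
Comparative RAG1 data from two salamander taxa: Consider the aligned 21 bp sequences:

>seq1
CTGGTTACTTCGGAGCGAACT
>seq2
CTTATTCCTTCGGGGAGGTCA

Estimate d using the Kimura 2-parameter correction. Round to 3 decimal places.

Of 21 sites, 3 differences are transitions and 5 are transversions, so P = 3/21 ≈ 0.142857 and Q = 5/21 ≈ 0.238095.
Under the Kimura two-parameter model, d = −½ ln(1 − 2P − Q) − ¼ ln(1 − 2Q).
1 − 2P − Q = 0.476191, giving −½ ln(0.476191) = 0.370968.
1 − 2Q = 0.52381, giving −¼ ln(0.52381) = 0.161657.
d = 0.370968 + 0.161657 = 0.532625.

0.533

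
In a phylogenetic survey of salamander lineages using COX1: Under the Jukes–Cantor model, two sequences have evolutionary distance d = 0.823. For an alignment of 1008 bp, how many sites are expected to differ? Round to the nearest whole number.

Invert JC69: p = (3/4)(1 − e^(−4d/3)) = 0.75 × (1 − e^(-1.097333)) = 0.75 × (1 − 0.333760) = 0.499680.
Expected differing sites = pL ≈ 0.499680 × 1008 = 503.67744 ≈ 504.

504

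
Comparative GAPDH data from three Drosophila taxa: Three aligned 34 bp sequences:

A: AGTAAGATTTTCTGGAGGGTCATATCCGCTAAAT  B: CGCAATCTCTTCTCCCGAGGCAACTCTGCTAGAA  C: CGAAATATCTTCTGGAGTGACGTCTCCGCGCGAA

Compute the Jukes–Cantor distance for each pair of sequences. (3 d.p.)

A–B: 15/34 sites differ → p ≈ 0.441176, d = −0.75 ln(1 − 0.588235) = 0.665477 ≈ 0.665.
A–C: 12/34 sites differ → p ≈ 0.352941, d = −0.75 ln(1 − 0.470588) = 0.476991 ≈ 0.477.
B–C: 12/34 sites differ → p ≈ 0.352941, d = −0.75 ln(1 − 0.470588) = 0.476991 ≈ 0.477.

d(A,B) = 0.665, d(A,C) = 0.477, d(B,C) = 0.477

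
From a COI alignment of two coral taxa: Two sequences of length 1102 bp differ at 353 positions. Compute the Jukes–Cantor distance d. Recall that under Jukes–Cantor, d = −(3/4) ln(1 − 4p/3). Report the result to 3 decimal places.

0.418

p = 353/1102 ≈ 0.320327.
d = −(3/4) ln(1 − 4p/3) = −0.75 ln(1 − 0.427103) = −0.75 ln(0.572897)
  = −0.75 × (-0.557049) = 0.417787 substitutions/site.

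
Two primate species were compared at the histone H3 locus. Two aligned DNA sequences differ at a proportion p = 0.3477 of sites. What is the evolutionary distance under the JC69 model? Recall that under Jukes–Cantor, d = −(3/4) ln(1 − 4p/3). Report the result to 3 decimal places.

0.467

d = −(3/4) ln(1 − 4p/3) = −0.75 ln(1 − 0.4636) = −0.75 ln(0.5364)
  = −0.75 × (-0.622875) = 0.467156 substitutions/site.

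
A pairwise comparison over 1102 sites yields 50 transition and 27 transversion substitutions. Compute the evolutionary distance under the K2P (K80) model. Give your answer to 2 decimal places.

P = 50/1102 ≈ 0.045372 and Q = 27/1102 ≈ 0.024501.
Under the Kimura two-parameter model, d = −½ ln(1 − 2P − Q) − ¼ ln(1 − 2Q).
1 − 2P − Q = 0.884755, giving −½ ln(0.884755) = 0.061222.
1 − 2Q = 0.950998, giving −¼ ln(0.950998) = 0.012561.
d = 0.061222 + 0.012561 = 0.073783.

0.07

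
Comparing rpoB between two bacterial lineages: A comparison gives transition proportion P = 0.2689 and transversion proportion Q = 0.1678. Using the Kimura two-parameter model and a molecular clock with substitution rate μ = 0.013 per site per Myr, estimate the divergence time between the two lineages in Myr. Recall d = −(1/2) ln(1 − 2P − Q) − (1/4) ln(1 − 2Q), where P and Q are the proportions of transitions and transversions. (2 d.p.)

27.45

Under the Kimura two-parameter model, d = −½ ln(1 − 2P − Q) − ¼ ln(1 − 2Q).
1 − 2P − Q = 0.2944, giving −½ ln(0.2944) = 0.611408.
1 − 2Q = 0.6644, giving −¼ ln(0.6644) = 0.102218.
d = 0.611408 + 0.102218 = 0.713626.
Under a molecular clock d = 2μt, so t = d/(2μ) = 0.713626 / (2 × 0.013) = 27.45 Myr.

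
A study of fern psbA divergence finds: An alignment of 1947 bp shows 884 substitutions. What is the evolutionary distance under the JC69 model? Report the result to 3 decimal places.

p = 884/1947 ≈ 0.454032.
d = −(3/4) ln(1 − 4p/3) = −0.75 ln(1 − 0.605376) = −0.75 ln(0.394624)
  = −0.75 × (-0.929822) = 0.697367 substitutions/site.

0.697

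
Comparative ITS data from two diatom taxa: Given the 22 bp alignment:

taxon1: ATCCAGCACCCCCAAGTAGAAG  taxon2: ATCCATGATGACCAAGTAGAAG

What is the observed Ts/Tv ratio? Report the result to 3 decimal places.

Transitions are A↔G and C↔T; transversions are all other mismatches.
Transitions: 1. Transversions: 4.
R = 1/4 = 0.250.

0.250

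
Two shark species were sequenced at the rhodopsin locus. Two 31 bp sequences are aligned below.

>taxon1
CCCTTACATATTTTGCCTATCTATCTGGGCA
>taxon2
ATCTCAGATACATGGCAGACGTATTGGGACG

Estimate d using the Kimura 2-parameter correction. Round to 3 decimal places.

Of 31 sites, 7 differences are transitions and 8 are transversions, so P = 7/31 ≈ 0.225806 and Q = 8/31 ≈ 0.258065.
Under the Kimura two-parameter model, d = −½ ln(1 − 2P − Q) − ¼ ln(1 − 2Q).
1 − 2P − Q = 0.290323, giving −½ ln(0.290323) = 0.618381.
1 − 2Q = 0.48387, giving −¼ ln(0.48387) = 0.181485.
d = 0.618381 + 0.181485 = 0.799866.

0.800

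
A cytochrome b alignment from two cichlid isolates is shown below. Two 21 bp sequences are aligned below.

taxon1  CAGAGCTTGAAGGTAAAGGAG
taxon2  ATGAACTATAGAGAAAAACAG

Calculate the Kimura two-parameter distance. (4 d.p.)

0.7611

Of 21 sites, 4 differences are transitions and 6 are transversions, so P = 4/21 ≈ 0.190476 and Q = 6/21 ≈ 0.285714.
Under the Kimura two-parameter model, d = −½ ln(1 − 2P − Q) − ¼ ln(1 − 2Q).
1 − 2P − Q = 0.333334, giving −½ ln(0.333334) = 0.549305.
1 − 2Q = 0.428572, giving −¼ ln(0.428572) = 0.211824.
d = 0.549305 + 0.211824 = 0.761129.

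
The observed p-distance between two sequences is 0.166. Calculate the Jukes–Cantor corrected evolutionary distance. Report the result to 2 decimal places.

0.19

d = −(3/4) ln(1 − 4p/3) = −0.75 ln(1 − 0.221333) = −0.75 ln(0.778667)
  = −0.75 × (-0.250172) = 0.187629 substitutions/site.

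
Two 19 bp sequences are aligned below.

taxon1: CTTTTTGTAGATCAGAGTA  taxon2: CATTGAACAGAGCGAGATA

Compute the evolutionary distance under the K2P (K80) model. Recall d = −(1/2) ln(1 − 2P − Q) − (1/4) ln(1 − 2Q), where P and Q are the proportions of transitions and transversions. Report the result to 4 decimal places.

1.0595

Of 19 sites, 6 differences are transitions and 4 are transversions, so P = 6/19 ≈ 0.315789 and Q = 4/19 ≈ 0.210526.
Under the Kimura two-parameter model, d = −½ ln(1 − 2P − Q) − ¼ ln(1 − 2Q).
1 − 2P − Q = 0.157896, giving −½ ln(0.157896) = 0.922909.
1 − 2Q = 0.578948, giving −¼ ln(0.578948) = 0.136636.
d = 0.922909 + 0.136636 = 1.059545.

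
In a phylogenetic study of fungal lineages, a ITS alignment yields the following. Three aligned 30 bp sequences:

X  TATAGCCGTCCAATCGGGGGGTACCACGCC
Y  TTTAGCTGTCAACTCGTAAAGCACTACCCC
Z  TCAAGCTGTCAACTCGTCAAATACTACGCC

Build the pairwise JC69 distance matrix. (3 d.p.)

X–Y: 11/30 sites differ → p ≈ 0.366667, d = −0.75 ln(1 − 0.488889) = 0.503376 ≈ 0.503.
X–Z: 11/30 sites differ → p ≈ 0.366667, d = −0.75 ln(1 − 0.488889) = 0.503376 ≈ 0.503.
Y–Z: 6/30 sites differ → p = 0.2, d = −0.75 ln(1 − 0.266667) = 0.232617 ≈ 0.233.

d(X,Y) = 0.503, d(X,Z) = 0.503, d(Y,Z) = 0.233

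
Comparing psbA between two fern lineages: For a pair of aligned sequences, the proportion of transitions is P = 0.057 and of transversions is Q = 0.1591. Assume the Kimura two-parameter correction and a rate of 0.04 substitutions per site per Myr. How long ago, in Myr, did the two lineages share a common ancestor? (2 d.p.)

Under the Kimura two-parameter model, d = −½ ln(1 − 2P − Q) − ¼ ln(1 − 2Q).
1 − 2P − Q = 0.7269, giving −½ ln(0.7269) = 0.159483.
1 − 2Q = 0.6818, giving −¼ ln(0.6818) = 0.095755.
d = 0.159483 + 0.095755 = 0.255238.
Under a molecular clock d = 2μt, so t = d/(2μ) = 0.255238 / (2 × 0.04) = 3.19 Myr.

3.19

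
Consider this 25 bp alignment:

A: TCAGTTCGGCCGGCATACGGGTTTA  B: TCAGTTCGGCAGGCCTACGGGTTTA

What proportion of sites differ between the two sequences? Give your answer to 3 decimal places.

0.080

The sequences differ at 2 of 25 positions (sites 11, 15).
p = 2/25 = 0.080.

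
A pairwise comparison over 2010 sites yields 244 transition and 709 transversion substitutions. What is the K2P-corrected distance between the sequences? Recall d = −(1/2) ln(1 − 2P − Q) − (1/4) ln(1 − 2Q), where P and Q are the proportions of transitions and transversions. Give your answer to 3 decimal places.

P = 244/2010 ≈ 0.121393 and Q = 709/2010 ≈ 0.352736.
Under the Kimura two-parameter model, d = −½ ln(1 − 2P − Q) − ¼ ln(1 − 2Q).
1 − 2P − Q = 0.404478, giving −½ ln(0.404478) = 0.452579.
1 − 2Q = 0.294528, giving −¼ ln(0.294528) = 0.305595.
d = 0.452579 + 0.305595 = 0.758174.

0.758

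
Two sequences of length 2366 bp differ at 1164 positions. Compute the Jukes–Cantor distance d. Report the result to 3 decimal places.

p = 1164/2366 ≈ 0.49197.
d = −(3/4) ln(1 − 4p/3) = −0.75 ln(1 − 0.65596) = −0.75 ln(0.34404)
  = −0.75 × (-1.066997) = 0.800248 substitutions/site.

0.800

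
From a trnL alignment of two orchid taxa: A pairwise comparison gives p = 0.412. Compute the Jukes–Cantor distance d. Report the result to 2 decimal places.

0.60

d = −(3/4) ln(1 − 4p/3) = −0.75 ln(1 − 0.549333) = −0.75 ln(0.450667)
  = −0.75 × (-0.797027) = 0.597770 substitutions/site.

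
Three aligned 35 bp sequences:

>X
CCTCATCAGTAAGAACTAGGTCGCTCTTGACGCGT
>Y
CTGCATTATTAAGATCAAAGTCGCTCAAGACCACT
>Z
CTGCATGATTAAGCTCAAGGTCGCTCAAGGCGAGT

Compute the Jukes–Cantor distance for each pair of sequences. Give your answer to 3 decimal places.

X–Y: 12/35 sites differ → p ≈ 0.342857, d = −0.75 ln(1 − 0.457143) = 0.458182 ≈ 0.458.
X–Z: 11/35 sites differ → p ≈ 0.314286, d = −0.75 ln(1 − 0.419048) = 0.407315 ≈ 0.407.
Y–Z: 6/35 sites differ → p ≈ 0.171429, d = −0.75 ln(1 − 0.228572) = 0.194634 ≈ 0.195.

d(X,Y) = 0.458, d(X,Z) = 0.407, d(Y,Z) = 0.195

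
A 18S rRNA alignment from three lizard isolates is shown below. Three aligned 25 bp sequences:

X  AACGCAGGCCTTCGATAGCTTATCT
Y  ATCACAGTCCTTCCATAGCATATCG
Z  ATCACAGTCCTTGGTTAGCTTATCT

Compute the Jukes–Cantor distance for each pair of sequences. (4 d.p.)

d(X,Y) = 0.2892, d(X,Z) = 0.2326, d(Y,Z) = 0.2326

X–Y: 6/25 sites differ → p = 0.24, d = −0.75 ln(1 − 0.32) = 0.289247 ≈ 0.2892.
X–Z: 5/25 sites differ → p = 0.2, d = −0.75 ln(1 − 0.266667) = 0.232617 ≈ 0.2326.
Y–Z: 5/25 sites differ → p = 0.2, d = −0.75 ln(1 − 0.266667) = 0.232617 ≈ 0.2326.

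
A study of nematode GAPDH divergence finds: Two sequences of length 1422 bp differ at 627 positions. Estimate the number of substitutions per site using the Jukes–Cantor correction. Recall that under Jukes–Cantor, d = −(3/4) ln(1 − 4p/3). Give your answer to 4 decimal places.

p = 627/1422 ≈ 0.440928.
d = −(3/4) ln(1 − 4p/3) = −0.75 ln(1 − 0.587904) = −0.75 ln(0.412096)
  = −0.75 × (-0.886499) = 0.664874 substitutions/site.

0.6649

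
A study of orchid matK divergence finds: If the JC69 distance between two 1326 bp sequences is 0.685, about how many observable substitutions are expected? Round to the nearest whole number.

596

Invert JC69: p = (3/4)(1 − e^(−4d/3)) = 0.75 × (1 − e^(-0.913333)) = 0.75 × (1 − 0.401185) = 0.449111.
Expected differing sites = pL ≈ 0.449111 × 1326 = 595.521186 ≈ 596.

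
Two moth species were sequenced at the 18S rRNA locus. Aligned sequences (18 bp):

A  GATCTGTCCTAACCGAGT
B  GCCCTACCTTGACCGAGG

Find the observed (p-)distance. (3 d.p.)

0.389

The sequences differ at 7 of 18 positions (sites 2, 3, 6, 7, 9, 11, 18).
p = 7/18 = 0.388888… ≈ 0.389 (to 3 d.p.).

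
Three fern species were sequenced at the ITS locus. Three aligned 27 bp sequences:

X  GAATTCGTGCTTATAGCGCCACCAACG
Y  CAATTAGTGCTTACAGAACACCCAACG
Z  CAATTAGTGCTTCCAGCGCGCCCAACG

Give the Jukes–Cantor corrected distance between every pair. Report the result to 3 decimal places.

X–Y: 7/27 sites differ → p ≈ 0.259259, d = −0.75 ln(1 − 0.345679) = 0.318118 ≈ 0.318.
X–Z: 6/27 sites differ → p ≈ 0.222222, d = −0.75 ln(1 − 0.296296) = 0.263548 ≈ 0.264.
Y–Z: 4/27 sites differ → p ≈ 0.148148, d = −0.75 ln(1 − 0.197531) = 0.165047 ≈ 0.165.

d(X,Y) = 0.318, d(X,Z) = 0.264, d(Y,Z) = 0.165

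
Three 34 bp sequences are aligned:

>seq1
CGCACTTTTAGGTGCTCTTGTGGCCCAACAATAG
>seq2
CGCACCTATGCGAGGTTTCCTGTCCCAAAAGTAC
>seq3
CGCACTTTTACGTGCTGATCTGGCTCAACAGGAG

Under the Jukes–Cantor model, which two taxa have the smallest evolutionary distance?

seq1 and seq3

seq1–seq2: 13/34 differ, p = 0.382, d = 0.535.
seq1–seq3: 7/34 differ, p = 0.206, d = 0.241.
seq2–seq3: 13/34 differ, p = 0.382, d = 0.535.
The smallest distance is between seq1 and seq3.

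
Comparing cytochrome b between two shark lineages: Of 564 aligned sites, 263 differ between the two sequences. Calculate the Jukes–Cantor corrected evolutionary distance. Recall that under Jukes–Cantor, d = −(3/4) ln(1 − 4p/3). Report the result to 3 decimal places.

p = 263/564 ≈ 0.466312.
d = −(3/4) ln(1 − 4p/3) = −0.75 ln(1 − 0.621749) = −0.75 ln(0.378251)
  = −0.75 × (-0.972197) = 0.729148 substitutions/site.

0.729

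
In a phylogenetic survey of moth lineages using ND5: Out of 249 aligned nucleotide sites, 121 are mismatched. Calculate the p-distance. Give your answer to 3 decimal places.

p = 121/249 = 0.485943… ≈ 0.486 (to 3 d.p.).

0.486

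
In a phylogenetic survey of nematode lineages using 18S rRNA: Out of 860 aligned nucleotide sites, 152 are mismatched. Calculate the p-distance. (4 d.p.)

0.1767

p = 152/860 = 0.176744… ≈ 0.1767 (to 4 d.p.).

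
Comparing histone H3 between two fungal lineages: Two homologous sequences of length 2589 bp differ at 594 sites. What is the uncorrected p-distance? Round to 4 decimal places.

0.2294

p = 594/2589 = 0.229432… ≈ 0.2294 (to 4 d.p.).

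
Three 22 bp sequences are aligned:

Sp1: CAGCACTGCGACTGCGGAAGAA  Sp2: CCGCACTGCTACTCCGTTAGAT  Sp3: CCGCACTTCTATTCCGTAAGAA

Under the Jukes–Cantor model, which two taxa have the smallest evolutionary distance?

Sp2 and Sp3

Sp1–Sp2: 6/22 differ, p = 0.273, d = 0.339.
Sp1–Sp3: 6/22 differ, p = 0.273, d = 0.339.
Sp2–Sp3: 4/22 differ, p = 0.182, d = 0.208.
The smallest distance is between Sp2 and Sp3.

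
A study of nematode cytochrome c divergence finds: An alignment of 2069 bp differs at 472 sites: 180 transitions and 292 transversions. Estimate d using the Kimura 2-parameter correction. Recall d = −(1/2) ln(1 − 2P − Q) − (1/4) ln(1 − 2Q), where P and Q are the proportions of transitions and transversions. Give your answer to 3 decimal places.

0.272

P = 180/2069 ≈ 0.086999 and Q = 292/2069 ≈ 0.141131.
Under the Kimura two-parameter model, d = −½ ln(1 − 2P − Q) − ¼ ln(1 − 2Q).
1 − 2P − Q = 0.684871, giving −½ ln(0.684871) = 0.189262.
1 − 2Q = 0.717738, giving −¼ ln(0.717738) = 0.082913.
d = 0.189262 + 0.082913 = 0.272175.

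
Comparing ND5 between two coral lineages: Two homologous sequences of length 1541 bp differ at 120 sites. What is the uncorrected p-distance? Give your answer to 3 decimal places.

0.078

p = 120/1541 = 0.077871… ≈ 0.078 (to 3 d.p.).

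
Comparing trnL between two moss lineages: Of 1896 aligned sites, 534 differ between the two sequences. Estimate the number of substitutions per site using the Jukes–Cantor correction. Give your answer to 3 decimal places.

p = 534/1896 ≈ 0.281646.
d = −(3/4) ln(1 − 4p/3) = −0.75 ln(1 − 0.375528) = −0.75 ln(0.624472)
  = −0.75 × (-0.470849) = 0.353137 substitutions/site.

0.353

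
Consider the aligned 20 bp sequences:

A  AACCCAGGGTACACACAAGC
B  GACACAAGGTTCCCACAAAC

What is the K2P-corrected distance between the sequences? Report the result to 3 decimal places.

Of 20 sites, 3 differences are transitions and 3 are transversions, so P = 3/20 = 0.15 and Q = 3/20 = 0.15.
Under the Kimura two-parameter model, d = −½ ln(1 − 2P − Q) − ¼ ln(1 − 2Q).
1 − 2P − Q = 0.55, giving −½ ln(0.55) = 0.298919.
1 − 2Q = 0.7, giving −¼ ln(0.7) = 0.089169.
d = 0.298919 + 0.089169 = 0.388088.

0.388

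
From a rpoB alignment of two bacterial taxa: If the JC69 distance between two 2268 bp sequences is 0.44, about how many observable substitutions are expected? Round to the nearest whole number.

Invert JC69: p = (3/4)(1 − e^(−4d/3)) = 0.75 × (1 − e^(-0.586667)) = 0.75 × (1 − 0.556178) = 0.332867.
Expected differing sites = pL ≈ 0.332867 × 2268 = 754.942356 ≈ 755.

755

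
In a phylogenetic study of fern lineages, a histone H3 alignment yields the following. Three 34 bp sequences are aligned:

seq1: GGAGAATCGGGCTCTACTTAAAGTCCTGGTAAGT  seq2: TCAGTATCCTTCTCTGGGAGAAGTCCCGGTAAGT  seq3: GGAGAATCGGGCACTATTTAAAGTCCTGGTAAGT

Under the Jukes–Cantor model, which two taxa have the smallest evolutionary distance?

seq1–seq2: 12/34 differ, p = 0.353, d = 0.477.
seq1–seq3: 2/34 differ, p = 0.059, d = 0.061.
seq2–seq3: 13/34 differ, p = 0.382, d = 0.535.
The smallest distance is between seq1 and seq3.

seq1 and seq3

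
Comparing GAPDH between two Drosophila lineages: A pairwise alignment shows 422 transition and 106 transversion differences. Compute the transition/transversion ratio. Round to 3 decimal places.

R = 422/106 = 3.981132… ≈ 3.981 (to 3 d.p.).

3.981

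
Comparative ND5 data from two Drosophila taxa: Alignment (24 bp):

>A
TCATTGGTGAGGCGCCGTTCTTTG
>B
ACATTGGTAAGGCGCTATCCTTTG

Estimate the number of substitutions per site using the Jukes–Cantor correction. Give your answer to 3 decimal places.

The sequences differ at 5 of 24 sites (1, 9, 16, 17, 19), so p = 5/24 ≈ 0.208333.
d = −(3/4) ln(1 − 4p/3) = −0.75 ln(1 − 0.277777) = −0.75 ln(0.722223)
  = −0.75 × (-0.325421) = 0.244066 substitutions/site.

0.244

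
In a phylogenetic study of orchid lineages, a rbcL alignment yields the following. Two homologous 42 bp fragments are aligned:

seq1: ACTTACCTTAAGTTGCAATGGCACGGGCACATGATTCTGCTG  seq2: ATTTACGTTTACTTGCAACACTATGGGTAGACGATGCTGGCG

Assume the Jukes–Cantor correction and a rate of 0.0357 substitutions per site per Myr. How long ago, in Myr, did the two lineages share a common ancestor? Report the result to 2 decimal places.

6.79

The sequences differ at 15 of 42 sites, so p = 15/42 ≈ 0.357143.
d = −(3/4) ln(1 − 4p/3) = −0.75 ln(1 − 0.476191) = −0.75 ln(0.523809)
  = −0.75 × (-0.646628) = 0.484971 substitutions/site.
Under a molecular clock d = 2μt, so t = d/(2μ) = 0.484971 / (2 × 0.0357) = 6.79 Myr.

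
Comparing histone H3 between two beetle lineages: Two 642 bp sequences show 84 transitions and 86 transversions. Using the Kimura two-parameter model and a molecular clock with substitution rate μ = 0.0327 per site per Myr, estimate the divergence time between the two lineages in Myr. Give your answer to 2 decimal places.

5.04

P = 84/642 ≈ 0.130841 and Q = 86/642 ≈ 0.133956.
Under the Kimura two-parameter model, d = −½ ln(1 − 2P − Q) − ¼ ln(1 − 2Q).
1 − 2P − Q = 0.604362, giving −½ ln(0.604362) = 0.251791.
1 − 2Q = 0.732088, giving −¼ ln(0.732088) = 0.077964.
d = 0.251791 + 0.077964 = 0.329755.
Under a molecular clock d = 2μt, so t = d/(2μ) = 0.329755 / (2 × 0.0327) = 5.04 Myr.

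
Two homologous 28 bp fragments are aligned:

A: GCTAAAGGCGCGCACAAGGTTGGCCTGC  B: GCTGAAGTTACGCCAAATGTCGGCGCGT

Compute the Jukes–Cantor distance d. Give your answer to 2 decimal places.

0.56

The sequences differ at 11 of 28 sites, so p = 11/28 ≈ 0.392857.
d = −(3/4) ln(1 − 4p/3) = −0.75 ln(1 − 0.523809) = −0.75 ln(0.476191)
  = −0.75 × (-0.741936) = 0.556452 substitutions/site.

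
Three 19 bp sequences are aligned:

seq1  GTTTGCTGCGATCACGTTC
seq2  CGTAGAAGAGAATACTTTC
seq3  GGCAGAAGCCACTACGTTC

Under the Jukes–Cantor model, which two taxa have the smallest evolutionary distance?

seq1–seq2: 9/19 differ, p = 0.474, d = 0.749.
seq1–seq3: 8/19 differ, p = 0.421, d = 0.618.
seq2–seq3: 6/19 differ, p = 0.316, d = 0.410.
The smallest distance is between seq2 and seq3.

seq2 and seq3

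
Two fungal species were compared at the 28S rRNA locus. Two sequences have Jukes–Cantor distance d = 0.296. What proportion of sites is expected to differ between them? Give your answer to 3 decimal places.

p = (3/4)(1 − e^(−4d/3)) = 0.75 × (1 − e^(-0.394667)) = 0.75 × (1 − 0.673904) = 0.244572.

0.245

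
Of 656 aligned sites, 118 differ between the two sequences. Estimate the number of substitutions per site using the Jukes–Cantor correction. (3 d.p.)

0.206

p = 118/656 ≈ 0.179878.
d = −(3/4) ln(1 − 4p/3) = −0.75 ln(1 − 0.239837) = −0.75 ln(0.760163)
  = −0.75 × (-0.274222) = 0.205667 substitutions/site.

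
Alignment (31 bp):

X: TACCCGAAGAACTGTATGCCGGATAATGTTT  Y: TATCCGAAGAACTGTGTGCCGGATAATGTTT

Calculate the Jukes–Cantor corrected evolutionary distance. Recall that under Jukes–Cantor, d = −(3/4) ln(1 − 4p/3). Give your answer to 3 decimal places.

The sequences differ at 2 of 31 sites (3, 16), so p = 2/31 ≈ 0.064516.
d = −(3/4) ln(1 − 4p/3) = −0.75 ln(1 − 0.086021) = −0.75 ln(0.913979)
  = −0.75 × (-0.089948) = 0.067461 substitutions/site.

0.067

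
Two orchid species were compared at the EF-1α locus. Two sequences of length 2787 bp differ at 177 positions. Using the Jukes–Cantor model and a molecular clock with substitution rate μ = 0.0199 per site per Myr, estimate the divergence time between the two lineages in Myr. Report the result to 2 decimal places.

1.67

p = 177/2787 ≈ 0.063509.
d = −(3/4) ln(1 − 4p/3) = −0.75 ln(1 − 0.084679) = −0.75 ln(0.915321)
  = −0.75 × (-0.088480) = 0.066360 substitutions/site.
Under a molecular clock d = 2μt, so t = d/(2μ) = 0.066360 / (2 × 0.0199) = 1.67 Myr.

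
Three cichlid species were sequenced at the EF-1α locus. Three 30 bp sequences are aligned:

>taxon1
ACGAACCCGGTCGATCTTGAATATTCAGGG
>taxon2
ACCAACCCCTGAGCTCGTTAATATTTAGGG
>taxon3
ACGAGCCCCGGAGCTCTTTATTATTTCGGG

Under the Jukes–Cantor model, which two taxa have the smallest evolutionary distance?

taxon2 and taxon3

taxon1–taxon2: 9/30 differ, p = 0.300, d = 0.383.
taxon1–taxon3: 9/30 differ, p = 0.300, d = 0.383.
taxon2–taxon3: 6/30 differ, p = 0.200, d = 0.233.
The smallest distance is between taxon2 and taxon3.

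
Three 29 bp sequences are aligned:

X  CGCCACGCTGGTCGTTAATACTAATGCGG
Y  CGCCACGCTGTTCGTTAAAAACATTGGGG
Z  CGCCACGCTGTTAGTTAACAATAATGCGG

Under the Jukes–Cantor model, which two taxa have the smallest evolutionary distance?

X–Y: 6/29 differ, p = 0.207, d = 0.242.
X–Z: 4/29 differ, p = 0.138, d = 0.152.
Y–Z: 5/29 differ, p = 0.172, d = 0.196.
The smallest distance is between X and Z.

X and Z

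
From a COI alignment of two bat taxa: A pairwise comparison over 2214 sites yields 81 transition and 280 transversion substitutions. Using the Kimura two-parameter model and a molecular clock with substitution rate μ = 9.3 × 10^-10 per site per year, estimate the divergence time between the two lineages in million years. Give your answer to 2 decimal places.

P = 81/2214 ≈ 0.036585 and Q = 280/2214 ≈ 0.126468.
Under the Kimura two-parameter model, d = −½ ln(1 − 2P − Q) − ¼ ln(1 − 2Q).
1 − 2P − Q = 0.800362, giving −½ ln(0.800362) = 0.111346.
1 − 2Q = 0.747064, giving −¼ ln(0.747064) = 0.072901.
d = 0.111346 + 0.072901 = 0.184247.
Under a molecular clock d = 2μt, so t = d/(2μ) = 0.184247 / (2 × 9.3 × 10^-10) = 99.06 million years.

99.06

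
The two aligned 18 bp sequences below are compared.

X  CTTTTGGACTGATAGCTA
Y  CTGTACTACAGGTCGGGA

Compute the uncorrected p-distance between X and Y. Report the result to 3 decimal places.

The sequences differ at 9 of 18 positions (sites 3, 5, 6, 7, 10, 12, 14, 16, 17).
p = 9/18 = 0.500.

0.500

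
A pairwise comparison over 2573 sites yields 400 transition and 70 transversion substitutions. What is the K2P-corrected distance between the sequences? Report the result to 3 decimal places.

P = 400/2573 ≈ 0.155461 and Q = 70/2573 ≈ 0.027206.
Under the Kimura two-parameter model, d = −½ ln(1 − 2P − Q) − ¼ ln(1 − 2Q).
1 − 2P − Q = 0.661872, giving −½ ln(0.661872) = 0.206342.
1 − 2Q = 0.945588, giving −¼ ln(0.945588) = 0.013987.
d = 0.206342 + 0.013987 = 0.220329.

0.220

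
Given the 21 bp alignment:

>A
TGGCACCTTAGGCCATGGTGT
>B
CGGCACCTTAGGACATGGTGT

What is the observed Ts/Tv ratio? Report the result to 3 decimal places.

1.000

Transitions are A↔G and C↔T; transversions are all other mismatches.
Transitions: 1. Transversions: 1.
R = 1/1 = 1.000.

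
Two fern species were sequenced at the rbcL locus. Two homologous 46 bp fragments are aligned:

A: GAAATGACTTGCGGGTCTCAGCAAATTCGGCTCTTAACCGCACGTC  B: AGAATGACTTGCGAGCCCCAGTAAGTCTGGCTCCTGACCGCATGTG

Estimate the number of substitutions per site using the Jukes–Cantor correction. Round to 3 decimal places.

0.355

The sequences differ at 13 of 46 sites, so p = 13/46 ≈ 0.282609.
d = −(3/4) ln(1 − 4p/3) = −0.75 ln(1 − 0.376812) = −0.75 ln(0.623188)
  = −0.75 × (-0.472907) = 0.354680 substitutions/site.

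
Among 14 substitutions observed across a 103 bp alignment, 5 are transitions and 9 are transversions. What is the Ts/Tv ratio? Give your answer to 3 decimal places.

R = 5/9 = 0.555555… ≈ 0.556 (to 3 d.p.).

0.556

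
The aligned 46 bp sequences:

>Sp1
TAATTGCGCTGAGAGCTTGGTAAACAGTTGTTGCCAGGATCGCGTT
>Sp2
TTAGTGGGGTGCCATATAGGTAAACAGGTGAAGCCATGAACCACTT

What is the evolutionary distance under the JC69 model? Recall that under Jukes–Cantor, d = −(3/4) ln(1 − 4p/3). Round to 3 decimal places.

0.509

The sequences differ at 17 of 46 sites, so p = 17/46 ≈ 0.369565.
d = −(3/4) ln(1 − 4p/3) = −0.75 ln(1 − 0.492753) = −0.75 ln(0.507247)
  = −0.75 × (-0.678757) = 0.509068 substitutions/site.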